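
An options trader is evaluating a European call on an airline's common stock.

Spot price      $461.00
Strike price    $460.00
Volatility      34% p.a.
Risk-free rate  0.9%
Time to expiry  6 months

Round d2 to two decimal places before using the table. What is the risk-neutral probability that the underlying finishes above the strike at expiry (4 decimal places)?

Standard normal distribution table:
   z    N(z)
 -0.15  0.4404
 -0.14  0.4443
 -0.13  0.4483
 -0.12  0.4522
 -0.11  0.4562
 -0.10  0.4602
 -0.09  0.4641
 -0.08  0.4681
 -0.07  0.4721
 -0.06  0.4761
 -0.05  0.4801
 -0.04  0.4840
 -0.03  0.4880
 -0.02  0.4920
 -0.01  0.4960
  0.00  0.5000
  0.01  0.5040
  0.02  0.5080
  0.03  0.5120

T = 0.5;  σ√T = 0.2404
ln(S/K) + (r + σ²/2)T = ln(461/460) + (0.009 + 0.34²/2)·0.5 = 0.0022 + 0.0334 = 0.0356
d₁ = 0.0356 / 0.2404 = 0.1480 which rounds to 0.15
d₂ = d₁ − σ√T = 0.1480 − 0.2404 = -0.0925 which rounds to -0.09
Pr(exercise) under Q = N(d₂) = 0.4641

0.4641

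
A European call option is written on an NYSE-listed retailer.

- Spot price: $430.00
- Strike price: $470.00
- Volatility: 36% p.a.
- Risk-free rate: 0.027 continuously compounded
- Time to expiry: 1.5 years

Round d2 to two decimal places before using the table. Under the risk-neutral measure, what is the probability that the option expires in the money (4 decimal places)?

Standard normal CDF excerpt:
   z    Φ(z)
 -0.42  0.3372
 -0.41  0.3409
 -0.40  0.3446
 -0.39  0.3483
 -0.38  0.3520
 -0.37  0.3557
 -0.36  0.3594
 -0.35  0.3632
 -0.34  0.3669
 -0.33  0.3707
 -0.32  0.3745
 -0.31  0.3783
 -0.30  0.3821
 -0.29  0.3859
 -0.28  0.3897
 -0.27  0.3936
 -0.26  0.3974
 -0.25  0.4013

0.3707

σ√T = 0.36 × 1.2247 = 0.4409
d₁ = [ln(430/470) + (0.027 + 0.36²/2)·1.5] / 0.4409 = [-0.0889 + 0.1377] / 0.4409 = 0.1106 → 0.11
d₂ = d₁ − σ√T = 0.1106 − 0.4409 = -0.3303 → -0.33
Pr(exercise) under Q = N(d₂) = 0.3707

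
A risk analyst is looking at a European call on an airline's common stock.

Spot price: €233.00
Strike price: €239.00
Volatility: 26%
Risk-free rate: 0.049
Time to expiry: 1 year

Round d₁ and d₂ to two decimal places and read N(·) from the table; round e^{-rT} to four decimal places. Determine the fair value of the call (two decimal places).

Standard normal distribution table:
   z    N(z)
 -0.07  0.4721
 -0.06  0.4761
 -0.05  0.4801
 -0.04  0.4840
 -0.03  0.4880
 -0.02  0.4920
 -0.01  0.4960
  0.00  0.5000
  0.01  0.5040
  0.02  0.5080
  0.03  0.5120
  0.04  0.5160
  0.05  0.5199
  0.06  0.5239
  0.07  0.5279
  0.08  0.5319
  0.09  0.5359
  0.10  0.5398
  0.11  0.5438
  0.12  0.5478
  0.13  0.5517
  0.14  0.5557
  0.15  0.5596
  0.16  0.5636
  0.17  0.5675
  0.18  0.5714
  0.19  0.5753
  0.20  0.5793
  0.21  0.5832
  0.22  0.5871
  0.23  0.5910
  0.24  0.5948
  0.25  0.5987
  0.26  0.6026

σ√T = 0.26 × 1.0000 = 0.2600
d₁ = [ln(233/239) + (0.049 + 0.26²/2)·1] / 0.2600 = [-0.0254 + 0.0828] / 0.2600 = 0.2207 which rounds to 0.22
d₂ = d₁ − σ√T = 0.2207 − 0.2600 = -0.0393 which rounds to -0.04
exp(−rT) = exp(−0.049·1) = 0.9522
N(d₁) = N(0.22) = 0.5871;  N(d₂) = N(-0.04) = 0.4840
C = 233·0.5871 − 239·0.9522·0.4840 = 136.7943 − 110.1467 = 26.6476

€26.65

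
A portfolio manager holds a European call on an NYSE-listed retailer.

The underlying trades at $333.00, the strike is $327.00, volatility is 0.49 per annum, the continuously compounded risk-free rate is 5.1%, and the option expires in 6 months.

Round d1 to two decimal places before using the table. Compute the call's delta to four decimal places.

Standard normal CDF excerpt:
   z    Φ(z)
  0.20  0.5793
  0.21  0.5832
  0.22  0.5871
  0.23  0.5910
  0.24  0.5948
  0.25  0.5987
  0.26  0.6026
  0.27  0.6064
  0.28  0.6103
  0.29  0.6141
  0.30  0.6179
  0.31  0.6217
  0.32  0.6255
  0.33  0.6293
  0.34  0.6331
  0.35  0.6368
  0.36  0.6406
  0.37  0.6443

σ√T = 0.49·√0.5 = 0.3465
d₁ = [ln(333/327) + (0.051 + 0.49²/2)·0.5] / 0.3465 = [0.0182 + 0.0855] / 0.3465 = 0.2993 which rounds to 0.30
N(d₁) = N(0.30) = 0.6179
Δ_call = N(d₁) = 0.6179

0.6179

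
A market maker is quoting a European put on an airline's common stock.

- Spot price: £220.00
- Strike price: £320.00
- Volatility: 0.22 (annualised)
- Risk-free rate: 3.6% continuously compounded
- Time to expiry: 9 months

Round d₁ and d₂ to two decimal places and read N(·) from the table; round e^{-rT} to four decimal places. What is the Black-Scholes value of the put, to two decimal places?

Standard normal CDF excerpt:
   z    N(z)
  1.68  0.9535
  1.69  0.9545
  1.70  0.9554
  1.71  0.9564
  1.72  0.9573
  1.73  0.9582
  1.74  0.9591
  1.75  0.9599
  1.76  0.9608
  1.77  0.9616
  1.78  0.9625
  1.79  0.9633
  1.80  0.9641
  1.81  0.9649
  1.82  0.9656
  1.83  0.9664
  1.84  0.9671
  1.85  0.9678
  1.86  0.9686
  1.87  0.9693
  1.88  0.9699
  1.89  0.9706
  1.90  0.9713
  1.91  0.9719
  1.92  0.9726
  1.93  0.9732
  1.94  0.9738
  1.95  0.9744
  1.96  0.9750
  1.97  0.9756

£92.15

σ√T = 0.22·√0.75 = 0.1905
d₁ = [ln(220/320) + (0.036 + 0.22²/2)·0.75] / 0.1905 = [-0.3747 + 0.0451] / 0.1905 = -1.7297 ⇒ -1.73
d₂ = d₁ − σ√T = -1.7297 − 0.1905 = -1.9202 ⇒ -1.92
exp(−rT) = exp(−0.036·0.75) = 0.9734
N(−d₂) = N(1.92) = 0.9726;  N(−d₁) = N(1.73) = 0.9582
P = 320·0.9734·0.9726 − 220·0.9582 = 302.9532 − 210.8040 = 92.1492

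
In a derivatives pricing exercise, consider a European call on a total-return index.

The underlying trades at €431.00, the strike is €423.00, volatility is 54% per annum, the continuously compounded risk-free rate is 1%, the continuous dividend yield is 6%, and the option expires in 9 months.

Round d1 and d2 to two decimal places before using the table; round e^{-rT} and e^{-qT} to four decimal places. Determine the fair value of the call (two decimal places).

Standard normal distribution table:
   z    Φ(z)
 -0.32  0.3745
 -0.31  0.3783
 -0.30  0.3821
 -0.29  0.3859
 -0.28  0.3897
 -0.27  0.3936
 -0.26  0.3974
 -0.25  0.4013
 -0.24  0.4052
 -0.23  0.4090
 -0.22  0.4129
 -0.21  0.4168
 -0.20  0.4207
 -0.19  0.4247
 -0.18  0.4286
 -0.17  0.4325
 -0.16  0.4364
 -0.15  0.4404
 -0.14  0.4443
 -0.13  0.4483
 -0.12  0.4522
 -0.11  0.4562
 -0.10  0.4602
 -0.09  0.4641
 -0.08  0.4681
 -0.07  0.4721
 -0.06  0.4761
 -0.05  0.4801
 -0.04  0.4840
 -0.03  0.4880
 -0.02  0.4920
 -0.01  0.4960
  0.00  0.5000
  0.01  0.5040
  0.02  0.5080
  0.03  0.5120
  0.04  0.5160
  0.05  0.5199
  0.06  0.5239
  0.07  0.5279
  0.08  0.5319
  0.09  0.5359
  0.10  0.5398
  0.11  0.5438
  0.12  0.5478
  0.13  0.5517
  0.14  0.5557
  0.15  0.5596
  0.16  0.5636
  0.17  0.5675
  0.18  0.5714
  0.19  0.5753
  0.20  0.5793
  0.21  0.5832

σ√T = 0.54 × 0.8660 = 0.4677
ln(S/K) + (r − q + σ²/2)T = ln(431/423) + (0.01 − 0.06 + 0.54²/2)·0.75 = 0.0187 + 0.0719 = 0.0906
d₁ = 0.0906 / 0.4677 = 0.1937 → 0.19
d₂ = d₁ − σ√T = 0.1937 − 0.4677 = -0.2740 → -0.27
e^(−qT) = e^(−0.06·0.75) = 0.9560;  e^(−rT) = e^(−0.01·0.75) = 0.9925
N(d₁) = N(0.19) = 0.5753;  N(d₂) = N(-0.27) = 0.3936
C = 431·0.9560·0.5753 − 423·0.9925·0.3936 = 237.0443 − 165.2441 = 71.8002

€71.80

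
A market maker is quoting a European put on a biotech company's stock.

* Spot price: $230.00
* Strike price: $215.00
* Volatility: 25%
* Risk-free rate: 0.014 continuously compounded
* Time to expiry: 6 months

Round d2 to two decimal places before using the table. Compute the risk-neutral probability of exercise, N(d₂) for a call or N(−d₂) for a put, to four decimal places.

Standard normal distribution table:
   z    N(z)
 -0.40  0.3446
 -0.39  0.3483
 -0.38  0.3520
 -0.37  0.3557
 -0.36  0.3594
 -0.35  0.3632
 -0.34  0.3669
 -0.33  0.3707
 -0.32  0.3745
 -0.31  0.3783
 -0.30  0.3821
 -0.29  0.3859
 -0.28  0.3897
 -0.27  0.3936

0.3707

σ√T = 0.25 × 0.7071 = 0.1768
d₁ = [ln(230/215) + (0.014 + 0.25²/2)·0.5] / 0.1768 = [0.0674 + 0.0226] / 0.1768 = 0.5095 ≈ 0.51
d₂ = d₁ − σ√T = 0.5095 − 0.1768 = 0.3327 ≈ 0.33
Pr(exercise) under Q = N(−d₂) = N(-0.33) = 0.3707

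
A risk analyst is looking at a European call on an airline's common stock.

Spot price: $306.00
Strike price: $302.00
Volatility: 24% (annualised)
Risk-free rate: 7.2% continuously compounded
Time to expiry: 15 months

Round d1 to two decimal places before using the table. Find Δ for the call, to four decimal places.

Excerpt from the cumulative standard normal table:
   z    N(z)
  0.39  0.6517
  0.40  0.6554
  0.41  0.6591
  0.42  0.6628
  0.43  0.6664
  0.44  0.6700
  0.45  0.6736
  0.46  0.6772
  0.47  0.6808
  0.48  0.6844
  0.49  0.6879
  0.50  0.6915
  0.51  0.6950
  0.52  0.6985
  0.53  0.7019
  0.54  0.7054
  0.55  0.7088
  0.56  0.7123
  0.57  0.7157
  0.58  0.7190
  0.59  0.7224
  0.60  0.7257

σ√T = 0.24 × 1.1180 = 0.2683
ln(S/K) + (r + σ²/2)T = ln(306/302) + (0.072 + 0.24²/2)·1.25 = 0.0132 + 0.1260 = 0.1392
d₁ = 0.1392 / 0.2683 = 0.5186 ≈ 0.52
N(d₁) = N(0.52) = 0.6985
Δ_call = N(d₁) = 0.6985

0.6985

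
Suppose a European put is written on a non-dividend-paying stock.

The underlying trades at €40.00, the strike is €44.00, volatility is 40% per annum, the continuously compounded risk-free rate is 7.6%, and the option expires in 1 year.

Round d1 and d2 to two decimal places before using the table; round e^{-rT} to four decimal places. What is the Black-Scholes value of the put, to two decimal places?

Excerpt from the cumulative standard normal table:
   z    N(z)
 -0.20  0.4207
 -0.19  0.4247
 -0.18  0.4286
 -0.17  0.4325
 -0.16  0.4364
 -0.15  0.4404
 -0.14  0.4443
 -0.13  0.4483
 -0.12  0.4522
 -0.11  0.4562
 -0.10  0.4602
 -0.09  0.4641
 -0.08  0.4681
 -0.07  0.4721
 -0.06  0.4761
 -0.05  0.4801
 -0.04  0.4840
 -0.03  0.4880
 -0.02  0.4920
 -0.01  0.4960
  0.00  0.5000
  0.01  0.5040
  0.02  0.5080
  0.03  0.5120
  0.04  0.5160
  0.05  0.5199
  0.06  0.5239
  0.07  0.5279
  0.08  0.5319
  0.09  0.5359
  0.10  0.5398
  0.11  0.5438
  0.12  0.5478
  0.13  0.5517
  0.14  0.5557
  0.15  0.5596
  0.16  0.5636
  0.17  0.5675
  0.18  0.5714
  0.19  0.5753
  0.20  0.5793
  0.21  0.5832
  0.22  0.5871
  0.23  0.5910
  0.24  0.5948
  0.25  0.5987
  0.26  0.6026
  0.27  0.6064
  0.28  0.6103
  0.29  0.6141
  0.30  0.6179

€6.80

σ√T = 0.4·√1 = 0.4000
d₁ = [ln(40/44) + (0.076 + ½·0.4²)·1] / (σ√T) = (-0.0953 + 0.1560) / 0.4000 = 0.1517 → 0.15
d₂ = 0.1517 − 0.4000 = -0.2483 → -0.25
exp(−rT) = exp(−0.076·1) = 0.9268
N(−d₂) = N(0.25) = 0.5987;  N(−d₁) = N(-0.15) = 0.4404
P = 44·0.9268·0.5987 − 40·0.4404 = 24.4145 − 17.6160 = 6.7985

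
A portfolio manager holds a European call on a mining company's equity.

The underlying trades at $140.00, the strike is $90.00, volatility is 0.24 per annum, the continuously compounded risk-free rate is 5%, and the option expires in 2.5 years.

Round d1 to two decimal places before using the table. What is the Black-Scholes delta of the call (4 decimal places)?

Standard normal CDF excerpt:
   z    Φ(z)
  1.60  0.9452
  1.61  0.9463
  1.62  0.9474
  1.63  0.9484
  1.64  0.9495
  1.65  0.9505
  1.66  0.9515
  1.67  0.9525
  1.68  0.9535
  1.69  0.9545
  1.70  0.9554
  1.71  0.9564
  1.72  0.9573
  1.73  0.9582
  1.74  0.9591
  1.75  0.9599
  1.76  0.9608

0.9535

σ√T = 0.24 × 1.5811 = 0.3795
d₁ = [ln(140/90) + (0.05 + ½·0.24²)·2.5] / (σ√T) = (0.4418 + 0.1970) / 0.3795 = 1.6835 ⇒ 1.68
N(d₁) = N(1.68) = 0.9535
Δ_call = N(d₁) = 0.9535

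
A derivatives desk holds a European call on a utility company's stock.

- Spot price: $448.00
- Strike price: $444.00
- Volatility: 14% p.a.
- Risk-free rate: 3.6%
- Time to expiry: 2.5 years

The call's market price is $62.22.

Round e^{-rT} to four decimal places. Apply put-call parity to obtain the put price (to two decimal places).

$19.99

exp(−rT) = exp(−0.036·2.5) = 0.9139
Put-call parity: C − P = S − K·e^(−rT) = 448 − 444·0.9139 = 448 − 405.7716 = 42.2284
P = C − (C − P) = 62.22 − (42.2284) = 19.9916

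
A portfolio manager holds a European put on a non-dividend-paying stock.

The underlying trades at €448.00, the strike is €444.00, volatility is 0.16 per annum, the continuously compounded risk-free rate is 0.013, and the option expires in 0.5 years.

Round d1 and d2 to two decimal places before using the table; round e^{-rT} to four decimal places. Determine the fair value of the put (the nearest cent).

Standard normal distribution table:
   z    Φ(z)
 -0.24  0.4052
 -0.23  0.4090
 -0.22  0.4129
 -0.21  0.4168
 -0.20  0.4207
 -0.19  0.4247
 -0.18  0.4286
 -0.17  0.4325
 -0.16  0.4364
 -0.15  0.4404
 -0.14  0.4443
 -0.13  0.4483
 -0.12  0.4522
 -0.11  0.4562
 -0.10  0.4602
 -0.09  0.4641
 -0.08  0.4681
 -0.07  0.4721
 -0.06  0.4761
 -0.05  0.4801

T = 0.5;  σ√T = 0.1131
d₁ = [ln(448/444) + (0.013 + 0.16²/2)·0.5] / 0.1131 = [0.0090 + 0.0129] / 0.1131 = 0.1933 ≈ 0.19
d₂ = d₁ − σ√T = 0.1933 − 0.1131 = 0.0802 ≈ 0.08
e^(−rT) = e^(−0.013·0.5) = 0.9935
P = 444·0.9935·N(-0.08) − 448·N(-0.19) = 444·0.9935·0.4681 − 448·0.4247 = 206.4855 − 190.2656 = 16.2199

€16.22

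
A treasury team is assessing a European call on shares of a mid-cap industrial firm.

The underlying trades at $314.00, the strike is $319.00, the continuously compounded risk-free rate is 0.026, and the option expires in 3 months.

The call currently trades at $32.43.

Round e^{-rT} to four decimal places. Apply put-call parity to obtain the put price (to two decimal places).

$35.36

e^(−rT) = e^(−0.026·0.25) = 0.9935
Put-call parity: C − P = S − K·e^(−rT) = 314 − 319·0.9935 = 314 − 316.9265 = -2.9265
P = C − (C − P) = 32.43 − (-2.9265) = 35.3565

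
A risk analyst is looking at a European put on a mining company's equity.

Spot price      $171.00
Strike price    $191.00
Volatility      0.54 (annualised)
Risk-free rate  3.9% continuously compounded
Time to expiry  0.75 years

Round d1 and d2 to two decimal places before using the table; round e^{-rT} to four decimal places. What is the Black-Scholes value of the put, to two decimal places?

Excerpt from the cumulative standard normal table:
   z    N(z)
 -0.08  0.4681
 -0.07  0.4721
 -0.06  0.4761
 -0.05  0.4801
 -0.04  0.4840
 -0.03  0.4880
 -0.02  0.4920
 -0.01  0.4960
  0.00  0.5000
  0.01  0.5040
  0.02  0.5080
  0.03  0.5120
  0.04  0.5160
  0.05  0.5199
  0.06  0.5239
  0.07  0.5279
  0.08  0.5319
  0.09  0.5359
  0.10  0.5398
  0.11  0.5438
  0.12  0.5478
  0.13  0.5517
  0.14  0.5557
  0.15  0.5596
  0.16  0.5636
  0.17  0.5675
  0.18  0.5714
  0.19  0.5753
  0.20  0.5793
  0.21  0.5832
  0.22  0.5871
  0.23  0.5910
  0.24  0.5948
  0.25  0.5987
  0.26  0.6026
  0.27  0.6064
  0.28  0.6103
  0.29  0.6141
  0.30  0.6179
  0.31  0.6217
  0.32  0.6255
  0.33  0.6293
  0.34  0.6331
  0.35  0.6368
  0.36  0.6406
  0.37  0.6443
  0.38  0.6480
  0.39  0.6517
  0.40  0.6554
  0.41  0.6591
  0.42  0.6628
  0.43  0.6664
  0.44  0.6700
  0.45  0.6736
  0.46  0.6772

$40.85

σ√T = 0.54·√0.75 = 0.4677
d₁ = [ln(171/191) + (0.039 + 0.54²/2)·0.75] / 0.4677 = [-0.1106 + 0.1386] / 0.4677 = 0.0599 ≈ 0.06
d₂ = d₁ − σ√T = 0.0599 − 0.4677 = -0.4078 ≈ -0.41
e^(−rT) = e^(−0.039·0.75) = 0.9712
N(−d₂) = N(0.41) = 0.6591;  N(−d₁) = N(-0.06) = 0.4761
P = 191·0.9712·0.6591 − 171·0.4761 = 122.2625 − 81.4131 = 40.8494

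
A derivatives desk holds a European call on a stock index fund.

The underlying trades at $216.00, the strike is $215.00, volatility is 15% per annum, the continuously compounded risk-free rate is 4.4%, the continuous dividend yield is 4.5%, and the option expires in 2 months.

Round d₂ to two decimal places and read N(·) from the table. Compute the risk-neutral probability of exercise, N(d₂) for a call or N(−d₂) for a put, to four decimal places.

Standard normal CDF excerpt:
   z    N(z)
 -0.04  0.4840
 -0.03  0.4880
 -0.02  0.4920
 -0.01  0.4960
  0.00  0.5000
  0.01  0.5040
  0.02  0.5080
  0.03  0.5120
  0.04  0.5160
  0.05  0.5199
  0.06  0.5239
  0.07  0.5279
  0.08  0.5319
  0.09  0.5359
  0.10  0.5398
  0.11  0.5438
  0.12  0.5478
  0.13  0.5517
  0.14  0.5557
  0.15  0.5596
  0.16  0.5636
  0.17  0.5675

σ√T = 0.15 × 0.4082 = 0.0612
ln(S/K) + (r − q + σ²/2)T = ln(216/215) + (0.044 − 0.045 + 0.15²/2)·0.1667 = 0.0046 + 0.0017 = 0.0063
d₁ = 0.0063 / 0.0612 = 0.1037 ≈ 0.10
d₂ = d₁ − σ√T = 0.1037 − 0.0612 = 0.0424 ≈ 0.04
Pr(exercise) under Q = N(d₂) = 0.5160

0.5160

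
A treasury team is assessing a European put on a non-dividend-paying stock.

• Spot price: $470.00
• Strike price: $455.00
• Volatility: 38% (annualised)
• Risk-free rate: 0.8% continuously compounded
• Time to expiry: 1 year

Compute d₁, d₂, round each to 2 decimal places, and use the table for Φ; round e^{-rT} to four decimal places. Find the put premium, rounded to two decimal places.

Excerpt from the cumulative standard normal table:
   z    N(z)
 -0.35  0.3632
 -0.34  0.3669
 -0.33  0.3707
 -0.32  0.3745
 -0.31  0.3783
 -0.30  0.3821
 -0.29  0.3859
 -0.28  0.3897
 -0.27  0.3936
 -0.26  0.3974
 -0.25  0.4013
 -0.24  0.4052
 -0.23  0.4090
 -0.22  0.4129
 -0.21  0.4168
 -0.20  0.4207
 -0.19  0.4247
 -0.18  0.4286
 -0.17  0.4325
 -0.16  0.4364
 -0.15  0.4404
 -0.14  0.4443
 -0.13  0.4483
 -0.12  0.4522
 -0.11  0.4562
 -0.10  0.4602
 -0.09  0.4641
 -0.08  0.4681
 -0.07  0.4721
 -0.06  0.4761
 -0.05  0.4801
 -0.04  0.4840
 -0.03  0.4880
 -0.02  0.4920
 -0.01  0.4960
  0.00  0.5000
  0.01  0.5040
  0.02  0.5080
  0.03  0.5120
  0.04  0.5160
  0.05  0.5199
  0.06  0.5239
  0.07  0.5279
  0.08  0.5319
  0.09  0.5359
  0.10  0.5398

σ√T = 0.38·√1 = 0.3800
d₁ = [ln(470/455) + (0.008 + 0.38²/2)·1] / 0.3800 = [0.0324 + 0.0802] / 0.3800 = 0.2964 which rounds to 0.30
d₂ = d₁ − σ√T = 0.2964 − 0.3800 = -0.0836 which rounds to -0.08
e^(−rT) = e^(−0.008·1) = 0.9920
N(−d₂) = N(0.08) = 0.5319;  N(−d₁) = N(-0.30) = 0.3821
P = 455·0.9920·0.5319 − 470·0.3821 = 240.0784 − 179.5870 = 60.4914

$60.49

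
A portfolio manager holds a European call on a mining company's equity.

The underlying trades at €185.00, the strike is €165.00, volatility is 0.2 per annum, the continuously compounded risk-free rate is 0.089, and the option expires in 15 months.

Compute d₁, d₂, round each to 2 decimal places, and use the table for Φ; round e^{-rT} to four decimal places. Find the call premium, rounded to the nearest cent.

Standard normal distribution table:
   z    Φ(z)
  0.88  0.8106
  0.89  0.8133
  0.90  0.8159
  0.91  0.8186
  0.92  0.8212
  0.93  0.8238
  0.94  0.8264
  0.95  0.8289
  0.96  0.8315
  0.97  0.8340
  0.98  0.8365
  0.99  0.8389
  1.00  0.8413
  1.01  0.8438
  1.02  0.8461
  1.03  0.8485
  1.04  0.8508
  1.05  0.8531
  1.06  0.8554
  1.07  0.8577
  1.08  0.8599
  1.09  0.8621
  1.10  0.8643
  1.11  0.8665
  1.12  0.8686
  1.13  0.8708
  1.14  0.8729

σ√T = 0.2 × 1.1180 = 0.2236
d₁ = [ln(185/165) + (0.089 + 0.2²/2)·1.25] / 0.2236 = [0.1144 + 0.1363] / 0.2236 = 1.1210 → 1.12
d₂ = d₁ − σ√T = 1.1210 − 0.2236 = 0.8974 → 0.90
exp(−rT) = exp(−0.089·1.25) = 0.8947
N(d₁) = N(1.12) = 0.8686;  N(d₂) = N(0.90) = 0.8159
C = 185·0.8686 − 165·0.8947·0.8159 = 160.6910 − 120.4476 = 40.2434

€40.24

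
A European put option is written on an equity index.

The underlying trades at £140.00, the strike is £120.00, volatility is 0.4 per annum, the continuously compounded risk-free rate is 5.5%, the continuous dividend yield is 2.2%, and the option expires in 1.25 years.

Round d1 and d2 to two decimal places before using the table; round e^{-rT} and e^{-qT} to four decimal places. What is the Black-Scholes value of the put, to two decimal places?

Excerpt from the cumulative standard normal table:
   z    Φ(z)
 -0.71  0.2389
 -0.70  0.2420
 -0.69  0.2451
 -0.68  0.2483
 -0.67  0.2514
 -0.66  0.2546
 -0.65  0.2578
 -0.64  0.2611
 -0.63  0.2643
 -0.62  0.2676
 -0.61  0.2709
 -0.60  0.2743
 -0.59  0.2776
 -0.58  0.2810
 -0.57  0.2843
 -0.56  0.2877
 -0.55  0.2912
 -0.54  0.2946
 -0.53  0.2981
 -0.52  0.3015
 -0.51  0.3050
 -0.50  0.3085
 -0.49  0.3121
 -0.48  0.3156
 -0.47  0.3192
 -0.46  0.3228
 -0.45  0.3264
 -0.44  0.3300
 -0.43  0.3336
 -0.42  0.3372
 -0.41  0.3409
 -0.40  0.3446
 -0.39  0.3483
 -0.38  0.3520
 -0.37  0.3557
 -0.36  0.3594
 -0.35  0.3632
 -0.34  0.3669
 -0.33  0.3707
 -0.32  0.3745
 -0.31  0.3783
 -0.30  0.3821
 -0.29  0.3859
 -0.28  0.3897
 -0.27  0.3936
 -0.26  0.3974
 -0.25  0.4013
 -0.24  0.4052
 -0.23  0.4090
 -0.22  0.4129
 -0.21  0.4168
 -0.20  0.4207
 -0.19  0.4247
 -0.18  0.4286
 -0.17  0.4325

T = 1.25;  σ√T = 0.4472
ln(S/K) + (r − q + σ²/2)T = ln(140/120) + (0.055 − 0.022 + 0.4²/2)·1.25 = 0.1542 + 0.1413 = 0.2954
d₁ = 0.2954 / 0.4472 = 0.6605 → 0.66
d₂ = d₁ − σ√T = 0.6605 − 0.4472 = 0.2133 → 0.21
exp(−qT) = exp(−0.022·1.25) = 0.9729;  exp(−rT) = exp(−0.055·1.25) = 0.9336
P = 120·0.9336·N(-0.21) − 140·0.9729·N(-0.66) = 120·0.9336·0.4168 − 140·0.9729·0.2546 = 46.6949 − 34.6780 = 12.0169

£12.02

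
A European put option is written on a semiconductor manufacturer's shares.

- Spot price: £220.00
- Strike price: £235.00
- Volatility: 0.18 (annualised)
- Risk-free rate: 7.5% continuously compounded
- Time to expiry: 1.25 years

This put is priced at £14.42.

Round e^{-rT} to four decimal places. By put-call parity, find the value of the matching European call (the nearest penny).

e^(−rT) = e^(−0.075·1.25) = 0.9105
Put-call parity: C − P = S − K·e^(−rT) = 220 − 235·0.9105 = 220 − 213.9675 = 6.0325
C = P + (C − P) = 14.42 + (6.0325) = 20.4525

£20.45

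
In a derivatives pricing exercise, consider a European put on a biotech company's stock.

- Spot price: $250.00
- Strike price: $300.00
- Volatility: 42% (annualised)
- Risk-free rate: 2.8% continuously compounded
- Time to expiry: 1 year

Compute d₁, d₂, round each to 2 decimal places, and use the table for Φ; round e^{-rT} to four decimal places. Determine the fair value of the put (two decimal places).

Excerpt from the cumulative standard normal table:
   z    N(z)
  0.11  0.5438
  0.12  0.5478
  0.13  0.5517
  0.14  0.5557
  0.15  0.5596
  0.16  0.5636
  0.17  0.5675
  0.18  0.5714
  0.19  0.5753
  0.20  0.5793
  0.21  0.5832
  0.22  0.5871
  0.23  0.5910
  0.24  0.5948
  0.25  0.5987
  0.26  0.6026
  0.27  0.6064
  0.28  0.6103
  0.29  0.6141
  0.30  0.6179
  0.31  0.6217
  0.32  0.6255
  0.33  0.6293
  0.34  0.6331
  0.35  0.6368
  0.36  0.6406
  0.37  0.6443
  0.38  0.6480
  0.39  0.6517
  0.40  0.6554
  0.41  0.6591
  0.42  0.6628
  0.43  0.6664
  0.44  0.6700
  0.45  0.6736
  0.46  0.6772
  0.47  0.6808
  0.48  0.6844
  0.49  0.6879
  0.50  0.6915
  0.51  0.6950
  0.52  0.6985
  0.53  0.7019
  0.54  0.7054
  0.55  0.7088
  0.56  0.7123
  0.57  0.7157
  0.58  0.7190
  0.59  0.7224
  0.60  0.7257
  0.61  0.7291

σ√T = 0.42·√1 = 0.4200
d₁ = [ln(250/300) + (0.028 + 0.42²/2)·1] / 0.4200 = [-0.1823 + 0.1162] / 0.4200 = -0.1574 which rounds to -0.16
d₂ = d₁ − σ√T = -0.1574 − 0.4200 = -0.5774 which rounds to -0.58
exp(−rT) = exp(−0.028·1) = 0.9724
P = 300·0.9724·N(0.58) − 250·N(0.16) = 300·0.9724·0.7190 − 250·0.5636 = 209.7467 − 140.9000 = 68.8467

$68.85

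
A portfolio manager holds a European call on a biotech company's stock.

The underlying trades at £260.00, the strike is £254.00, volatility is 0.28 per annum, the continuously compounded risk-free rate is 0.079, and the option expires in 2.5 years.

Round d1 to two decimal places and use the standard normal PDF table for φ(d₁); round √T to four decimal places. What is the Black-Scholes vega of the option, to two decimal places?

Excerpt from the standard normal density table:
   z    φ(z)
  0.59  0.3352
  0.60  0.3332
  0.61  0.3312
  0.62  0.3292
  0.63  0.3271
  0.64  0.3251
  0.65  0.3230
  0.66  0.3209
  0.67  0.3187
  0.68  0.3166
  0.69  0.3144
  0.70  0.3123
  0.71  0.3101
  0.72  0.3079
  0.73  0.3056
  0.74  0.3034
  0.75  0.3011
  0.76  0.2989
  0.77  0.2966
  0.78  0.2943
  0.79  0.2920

126.57

σ√T = 0.28·√2.5 = 0.4427
d₁ = [ln(260/254) + (0.079 + 0.28²/2)·2.5] / 0.4427 = [0.0233 + 0.2955] / 0.4427 = 0.7202 ≈ 0.72
√T = √2.5 = 1.5811
φ(d₁) = φ(0.72) = 0.3079
vega = S·φ(d₁)·√T = 260·0.3079·1.5811 = 126.5734
(The put has the same vega.)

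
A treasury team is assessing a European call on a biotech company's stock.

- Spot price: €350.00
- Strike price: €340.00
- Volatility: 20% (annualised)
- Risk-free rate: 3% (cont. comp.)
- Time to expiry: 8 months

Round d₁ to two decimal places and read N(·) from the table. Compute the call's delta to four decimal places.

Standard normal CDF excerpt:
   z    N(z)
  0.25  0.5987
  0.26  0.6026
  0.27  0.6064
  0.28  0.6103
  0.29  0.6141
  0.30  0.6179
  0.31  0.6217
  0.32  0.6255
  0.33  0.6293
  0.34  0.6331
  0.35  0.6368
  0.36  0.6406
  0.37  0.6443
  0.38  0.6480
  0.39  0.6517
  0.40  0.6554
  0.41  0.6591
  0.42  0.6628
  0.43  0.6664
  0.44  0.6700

T = 0.6667;  σ√T = 0.1633
d₁ = [ln(350/340) + (0.03 + 0.2²/2)·0.6667] / 0.1633 = [0.0290 + 0.0333] / 0.1633 = 0.3816 → 0.38
N(d₁) = N(0.38) = 0.6480
Δ_call = N(d₁) = 0.6480

0.6480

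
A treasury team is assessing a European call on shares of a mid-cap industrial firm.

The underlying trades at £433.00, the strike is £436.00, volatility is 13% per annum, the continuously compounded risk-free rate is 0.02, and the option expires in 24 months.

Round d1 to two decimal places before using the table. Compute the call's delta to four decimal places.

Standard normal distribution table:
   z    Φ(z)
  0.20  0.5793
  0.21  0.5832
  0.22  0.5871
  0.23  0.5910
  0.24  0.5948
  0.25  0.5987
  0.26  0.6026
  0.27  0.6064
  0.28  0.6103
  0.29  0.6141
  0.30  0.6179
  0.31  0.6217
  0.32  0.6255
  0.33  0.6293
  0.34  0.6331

0.6064

σ√T = 0.13·√2 = 0.1838
ln(S/K) + (r + σ²/2)T = ln(433/436) + (0.02 + 0.13²/2)·2 = -0.0069 + 0.0569 = 0.0500
d₁ = 0.0500 / 0.1838 = 0.2719 ⇒ 0.27
N(d₁) = N(0.27) = 0.6064
Δ_call = N(d₁) = 0.6064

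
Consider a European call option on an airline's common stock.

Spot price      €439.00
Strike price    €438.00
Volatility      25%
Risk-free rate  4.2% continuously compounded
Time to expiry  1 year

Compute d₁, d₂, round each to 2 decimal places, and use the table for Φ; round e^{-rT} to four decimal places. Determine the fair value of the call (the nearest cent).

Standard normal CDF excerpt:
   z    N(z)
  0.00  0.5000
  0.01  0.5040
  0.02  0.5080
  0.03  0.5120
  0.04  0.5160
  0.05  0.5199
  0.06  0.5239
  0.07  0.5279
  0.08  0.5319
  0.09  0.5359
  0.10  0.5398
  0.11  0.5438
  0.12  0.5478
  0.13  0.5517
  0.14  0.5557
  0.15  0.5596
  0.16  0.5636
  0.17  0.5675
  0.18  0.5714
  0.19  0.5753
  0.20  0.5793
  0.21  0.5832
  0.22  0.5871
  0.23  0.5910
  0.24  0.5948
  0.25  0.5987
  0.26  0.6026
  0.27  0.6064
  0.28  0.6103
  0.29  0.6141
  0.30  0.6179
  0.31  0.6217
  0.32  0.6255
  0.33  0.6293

€52.90

T = 1;  σ√T = 0.2500
d₁ = [ln(439/438) + (0.042 + 0.25²/2)·1] / 0.2500 = [0.0023 + 0.0733] / 0.2500 = 0.3021 → 0.30
d₂ = d₁ − σ√T = 0.3021 − 0.2500 = 0.0521 → 0.05
exp(−rT) = exp(−0.042·1) = 0.9589
N(d₁) = N(0.30) = 0.6179;  N(d₂) = N(0.05) = 0.5199
C = 439·0.6179 − 438·0.9589·0.5199 = 271.2581 − 218.3571 = 52.9010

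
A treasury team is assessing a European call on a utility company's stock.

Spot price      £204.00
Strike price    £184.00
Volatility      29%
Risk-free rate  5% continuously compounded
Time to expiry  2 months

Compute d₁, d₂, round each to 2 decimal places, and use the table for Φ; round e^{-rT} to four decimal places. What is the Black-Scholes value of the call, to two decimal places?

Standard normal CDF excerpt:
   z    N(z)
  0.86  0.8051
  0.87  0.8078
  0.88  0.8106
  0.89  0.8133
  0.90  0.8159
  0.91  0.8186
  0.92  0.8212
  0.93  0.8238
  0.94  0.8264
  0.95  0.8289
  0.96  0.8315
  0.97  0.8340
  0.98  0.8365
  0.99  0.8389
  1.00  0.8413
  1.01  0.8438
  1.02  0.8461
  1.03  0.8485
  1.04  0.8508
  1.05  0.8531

T = 0.1667;  σ√T = 0.1184
ln(S/K) + (r + σ²/2)T = ln(204/184) + (0.05 + 0.29²/2)·0.1667 = 0.1032 + 0.0153 = 0.1185
d₁ = 0.1185 / 0.1184 = 1.0011 which rounds to 1.00
d₂ = d₁ − σ√T = 1.0011 − 0.1184 = 0.8827 which rounds to 0.88
e^(−rT) = e^(−0.05·0.1667) = 0.9917
C = 204·N(1.00) − 184·0.9917·N(0.88) = 204·0.8413 − 184·0.9917·0.8106 = 171.6252 − 147.9125 = 23.7127

£23.71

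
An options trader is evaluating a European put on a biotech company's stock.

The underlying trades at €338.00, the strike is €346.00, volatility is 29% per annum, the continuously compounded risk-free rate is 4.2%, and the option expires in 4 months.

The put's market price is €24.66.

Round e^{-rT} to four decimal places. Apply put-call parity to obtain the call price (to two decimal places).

€21.47

e^(−rT) = e^(−0.042·0.3333) = 0.9861
Put-call parity: C − P = S − K·e^(−rT) = 338 − 346·0.9861 = 338 − 341.1906 = -3.1906
C = P + (C − P) = 24.66 + (-3.1906) = 21.4694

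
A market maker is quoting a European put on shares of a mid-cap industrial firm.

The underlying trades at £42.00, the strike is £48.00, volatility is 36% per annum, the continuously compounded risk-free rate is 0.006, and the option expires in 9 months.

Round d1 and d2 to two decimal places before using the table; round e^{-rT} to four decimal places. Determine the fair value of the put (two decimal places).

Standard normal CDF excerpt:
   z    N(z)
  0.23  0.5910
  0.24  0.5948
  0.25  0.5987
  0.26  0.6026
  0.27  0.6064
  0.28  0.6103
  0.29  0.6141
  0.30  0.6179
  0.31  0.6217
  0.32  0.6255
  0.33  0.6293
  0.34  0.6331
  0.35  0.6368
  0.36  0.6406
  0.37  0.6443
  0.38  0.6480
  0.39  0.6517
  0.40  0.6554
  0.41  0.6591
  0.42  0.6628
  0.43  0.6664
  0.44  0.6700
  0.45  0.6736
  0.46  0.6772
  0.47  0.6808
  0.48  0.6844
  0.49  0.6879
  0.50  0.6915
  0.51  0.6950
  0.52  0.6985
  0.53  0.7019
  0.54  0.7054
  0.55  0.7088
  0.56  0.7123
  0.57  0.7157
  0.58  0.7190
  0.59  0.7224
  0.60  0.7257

σ√T = 0.36 × 0.8660 = 0.3118
d₁ = [ln(42/48) + (0.006 + ½·0.36²)·0.75] / (σ√T) = (-0.1335 + 0.0531) / 0.3118 = -0.2580 → -0.26
d₂ = -0.2580 − 0.3118 = -0.5698 → -0.57
exp(−rT) = exp(−0.006·0.75) = 0.9955
N(−d₂) = N(0.57) = 0.7157;  N(−d₁) = N(0.26) = 0.6026
P = 48·0.9955·0.7157 − 42·0.6026 = 34.1990 − 25.3092 = 8.8898

£8.89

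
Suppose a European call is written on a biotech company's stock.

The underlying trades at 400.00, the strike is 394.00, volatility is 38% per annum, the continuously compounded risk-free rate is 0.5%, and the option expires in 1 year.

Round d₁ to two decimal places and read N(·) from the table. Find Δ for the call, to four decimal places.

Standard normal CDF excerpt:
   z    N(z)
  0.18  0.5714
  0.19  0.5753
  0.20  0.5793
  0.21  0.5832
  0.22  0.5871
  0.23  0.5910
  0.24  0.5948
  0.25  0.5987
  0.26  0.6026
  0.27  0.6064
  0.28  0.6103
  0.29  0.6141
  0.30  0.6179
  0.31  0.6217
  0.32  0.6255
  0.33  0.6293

0.5948

σ√T = 0.38·√1 = 0.3800
d₁ = [ln(400/394) + (0.005 + 0.38²/2)·1] / 0.3800 = [0.0151 + 0.0772] / 0.3800 = 0.2429 ≈ 0.24
N(d₁) = N(0.24) = 0.5948
Δ_call = N(d₁) = 0.5948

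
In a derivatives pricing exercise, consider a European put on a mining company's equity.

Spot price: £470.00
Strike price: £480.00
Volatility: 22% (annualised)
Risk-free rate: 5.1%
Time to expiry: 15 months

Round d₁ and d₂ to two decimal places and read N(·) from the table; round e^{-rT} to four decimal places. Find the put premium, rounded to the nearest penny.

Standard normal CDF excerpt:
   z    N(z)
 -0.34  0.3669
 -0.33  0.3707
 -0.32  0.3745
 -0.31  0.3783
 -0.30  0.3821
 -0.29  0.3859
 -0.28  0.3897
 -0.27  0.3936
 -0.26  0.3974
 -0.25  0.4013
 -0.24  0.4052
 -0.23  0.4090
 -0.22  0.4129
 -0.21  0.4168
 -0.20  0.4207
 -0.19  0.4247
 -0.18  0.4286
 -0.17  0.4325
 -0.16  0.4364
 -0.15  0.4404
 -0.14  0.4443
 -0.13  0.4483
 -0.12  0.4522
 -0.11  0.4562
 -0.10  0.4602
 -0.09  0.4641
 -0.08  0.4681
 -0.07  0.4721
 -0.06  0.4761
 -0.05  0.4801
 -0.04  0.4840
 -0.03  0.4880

£36.62

σ√T = 0.22 × 1.1180 = 0.2460
d₁ = [ln(470/480) + (0.051 + 0.22²/2)·1.25] / 0.2460 = [-0.0211 + 0.0940] / 0.2460 = 0.2966 which rounds to 0.30
d₂ = d₁ − σ√T = 0.2966 − 0.2460 = 0.0506 which rounds to 0.05
exp(−rT) = exp(−0.051·1.25) = 0.9382
P = 480·0.9382·N(-0.05) − 470·N(-0.30) = 480·0.9382·0.4801 − 470·0.3821 = 216.2063 − 179.5870 = 36.6193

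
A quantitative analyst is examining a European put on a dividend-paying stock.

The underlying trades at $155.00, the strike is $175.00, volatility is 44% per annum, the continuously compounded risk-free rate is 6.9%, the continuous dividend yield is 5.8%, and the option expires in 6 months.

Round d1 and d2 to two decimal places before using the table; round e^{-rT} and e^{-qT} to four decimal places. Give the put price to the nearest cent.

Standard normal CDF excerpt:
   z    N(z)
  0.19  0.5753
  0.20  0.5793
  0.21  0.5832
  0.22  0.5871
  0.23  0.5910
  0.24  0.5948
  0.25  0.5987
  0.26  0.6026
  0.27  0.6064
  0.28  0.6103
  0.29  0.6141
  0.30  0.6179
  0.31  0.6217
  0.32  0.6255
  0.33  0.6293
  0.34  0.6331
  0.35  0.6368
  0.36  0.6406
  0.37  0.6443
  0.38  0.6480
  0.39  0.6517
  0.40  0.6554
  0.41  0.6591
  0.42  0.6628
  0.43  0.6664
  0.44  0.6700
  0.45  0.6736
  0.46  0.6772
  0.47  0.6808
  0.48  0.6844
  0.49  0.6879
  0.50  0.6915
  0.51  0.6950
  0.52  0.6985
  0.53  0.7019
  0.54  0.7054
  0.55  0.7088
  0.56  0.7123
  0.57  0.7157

$30.27

σ√T = 0.44·√0.5 = 0.3111
ln(S/K) + (r − q + σ²/2)T = ln(155/175) + (0.069 − 0.058 + 0.44²/2)·0.5 = -0.1214 + 0.0539 = -0.0675
d₁ = -0.0675 / 0.3111 = -0.2168 ⇒ -0.22
d₂ = d₁ − σ√T = -0.2168 − 0.3111 = -0.5280 ⇒ -0.53
exp(−qT) = exp(−0.058·0.5) = 0.9714;  exp(−rT) = exp(−0.069·0.5) = 0.9661
N(−d₂) = N(0.53) = 0.7019;  N(−d₁) = N(0.22) = 0.5871
P = 175·0.9661·0.7019 − 155·0.9714·0.5871 = 118.6685 − 88.3979 = 30.2706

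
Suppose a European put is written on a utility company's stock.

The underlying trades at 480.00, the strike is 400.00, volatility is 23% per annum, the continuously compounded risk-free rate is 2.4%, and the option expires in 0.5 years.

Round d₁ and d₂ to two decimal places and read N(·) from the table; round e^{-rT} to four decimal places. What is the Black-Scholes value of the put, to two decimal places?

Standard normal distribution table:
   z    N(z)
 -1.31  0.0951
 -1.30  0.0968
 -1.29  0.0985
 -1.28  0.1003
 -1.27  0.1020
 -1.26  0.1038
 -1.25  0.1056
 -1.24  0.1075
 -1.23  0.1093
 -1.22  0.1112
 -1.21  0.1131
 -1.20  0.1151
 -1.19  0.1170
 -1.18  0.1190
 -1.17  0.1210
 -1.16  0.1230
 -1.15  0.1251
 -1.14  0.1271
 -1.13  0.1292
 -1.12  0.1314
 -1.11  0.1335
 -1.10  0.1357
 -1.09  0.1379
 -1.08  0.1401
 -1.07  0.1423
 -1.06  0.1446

σ√T = 0.23 × 0.7071 = 0.1626
ln(S/K) + (r + σ²/2)T = ln(480/400) + (0.024 + 0.23²/2)·0.5 = 0.1823 + 0.0252 = 0.2075
d₁ = 0.2075 / 0.1626 = 1.2762 ≈ 1.28
d₂ = d₁ − σ√T = 1.2762 − 0.1626 = 1.1135 ≈ 1.11
e^(−rT) = e^(−0.024·0.5) = 0.9881
P = 400·0.9881·N(-1.11) − 480·N(-1.28) = 400·0.9881·0.1335 − 480·0.1003 = 52.7645 − 48.1440 = 4.6205

4.62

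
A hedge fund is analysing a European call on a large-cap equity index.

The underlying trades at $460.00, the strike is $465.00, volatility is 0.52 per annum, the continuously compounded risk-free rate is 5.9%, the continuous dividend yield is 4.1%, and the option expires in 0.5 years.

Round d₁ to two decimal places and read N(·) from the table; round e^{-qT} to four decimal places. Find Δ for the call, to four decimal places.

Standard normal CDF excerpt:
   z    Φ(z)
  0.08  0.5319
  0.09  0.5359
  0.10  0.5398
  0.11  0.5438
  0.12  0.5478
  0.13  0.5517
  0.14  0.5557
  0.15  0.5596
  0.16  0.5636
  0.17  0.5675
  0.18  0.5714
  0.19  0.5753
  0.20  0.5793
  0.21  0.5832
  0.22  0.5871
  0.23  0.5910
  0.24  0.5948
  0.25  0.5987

σ√T = 0.52 × 0.7071 = 0.3677
ln(S/K) + (r − q + σ²/2)T = ln(460/465) + (0.059 − 0.041 + 0.52²/2)·0.5 = -0.0108 + 0.0766 = 0.0658
d₁ = 0.0658 / 0.3677 = 0.1789 → 0.18
N(d₁) = N(0.18) = 0.5714
Δ_call = e^(−qT)·N(d₁) = 0.9797·0.5714 = 0.5598

0.5598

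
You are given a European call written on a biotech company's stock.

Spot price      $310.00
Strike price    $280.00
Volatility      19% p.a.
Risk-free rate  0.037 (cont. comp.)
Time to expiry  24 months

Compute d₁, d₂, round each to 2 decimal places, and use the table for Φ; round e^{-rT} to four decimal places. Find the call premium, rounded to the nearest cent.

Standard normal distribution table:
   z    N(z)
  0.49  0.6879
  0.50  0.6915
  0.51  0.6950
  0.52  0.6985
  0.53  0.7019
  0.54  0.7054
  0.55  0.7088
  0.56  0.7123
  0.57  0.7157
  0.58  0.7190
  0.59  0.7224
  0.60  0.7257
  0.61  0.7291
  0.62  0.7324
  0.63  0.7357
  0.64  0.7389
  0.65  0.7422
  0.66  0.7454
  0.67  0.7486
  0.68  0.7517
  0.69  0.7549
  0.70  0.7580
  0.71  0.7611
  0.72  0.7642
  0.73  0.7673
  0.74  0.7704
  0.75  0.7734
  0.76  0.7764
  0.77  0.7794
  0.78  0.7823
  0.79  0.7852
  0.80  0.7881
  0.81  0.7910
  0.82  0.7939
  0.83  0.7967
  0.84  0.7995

$61.78

T = 2;  σ√T = 0.2687
ln(S/K) + (r + σ²/2)T = ln(310/280) + (0.037 + 0.19²/2)·2 = 0.1018 + 0.1101 = 0.2119
d₁ = 0.2119 / 0.2687 = 0.7885 which rounds to 0.79
d₂ = d₁ − σ√T = 0.7885 − 0.2687 = 0.5198 which rounds to 0.52
exp(−rT) = exp(−0.037·2) = 0.9287
C = 310·N(0.79) − 280·0.9287·N(0.52) = 310·0.7852 − 280·0.9287·0.6985 = 243.4120 − 181.6351 = 61.7769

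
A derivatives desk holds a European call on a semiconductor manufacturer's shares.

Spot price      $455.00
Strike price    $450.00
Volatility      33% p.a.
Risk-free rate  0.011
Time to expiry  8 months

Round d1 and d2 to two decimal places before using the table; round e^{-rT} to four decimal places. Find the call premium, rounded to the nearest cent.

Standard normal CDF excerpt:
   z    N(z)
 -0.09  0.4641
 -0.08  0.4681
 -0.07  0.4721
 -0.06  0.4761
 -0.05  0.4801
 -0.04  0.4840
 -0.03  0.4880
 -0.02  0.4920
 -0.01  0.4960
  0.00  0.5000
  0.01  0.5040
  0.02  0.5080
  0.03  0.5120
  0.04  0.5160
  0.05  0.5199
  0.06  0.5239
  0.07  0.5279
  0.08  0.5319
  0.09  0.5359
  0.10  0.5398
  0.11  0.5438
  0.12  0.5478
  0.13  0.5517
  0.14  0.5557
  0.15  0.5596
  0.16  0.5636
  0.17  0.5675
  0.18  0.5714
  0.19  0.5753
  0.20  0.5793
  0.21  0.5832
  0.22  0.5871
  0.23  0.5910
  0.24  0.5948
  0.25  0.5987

$52.69

σ√T = 0.33 × 0.8165 = 0.2694
ln(S/K) + (r + σ²/2)T = ln(455/450) + (0.011 + 0.33²/2)·0.6667 = 0.0110 + 0.0436 = 0.0547
d₁ = 0.0547 / 0.2694 = 0.2029 ≈ 0.20
d₂ = d₁ − σ√T = 0.2029 − 0.2694 = -0.0665 ≈ -0.07
exp(−rT) = exp(−0.011·0.6667) = 0.9927
N(d₁) = N(0.20) = 0.5793;  N(d₂) = N(-0.07) = 0.4721
C = 455·0.5793 − 450·0.9927·0.4721 = 263.5815 − 210.8942 = 52.6873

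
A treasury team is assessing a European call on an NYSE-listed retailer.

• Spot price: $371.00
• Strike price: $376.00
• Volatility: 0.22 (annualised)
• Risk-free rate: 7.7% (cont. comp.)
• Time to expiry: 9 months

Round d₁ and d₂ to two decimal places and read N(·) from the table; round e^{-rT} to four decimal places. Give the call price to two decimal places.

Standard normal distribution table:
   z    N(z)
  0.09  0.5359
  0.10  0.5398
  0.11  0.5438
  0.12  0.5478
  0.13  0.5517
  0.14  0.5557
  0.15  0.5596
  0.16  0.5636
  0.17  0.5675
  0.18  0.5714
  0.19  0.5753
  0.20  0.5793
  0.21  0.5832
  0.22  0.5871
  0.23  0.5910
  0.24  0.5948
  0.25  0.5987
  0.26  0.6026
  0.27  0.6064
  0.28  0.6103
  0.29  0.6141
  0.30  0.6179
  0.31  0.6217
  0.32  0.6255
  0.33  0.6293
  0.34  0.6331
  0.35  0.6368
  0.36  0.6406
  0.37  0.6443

$36.25

T = 0.75;  σ√T = 0.1905
d₁ = [ln(371/376) + (0.077 + ½·0.22²)·0.75] / (σ√T) = (-0.0134 + 0.0759) / 0.1905 = 0.3281 which rounds to 0.33
d₂ = 0.3281 − 0.1905 = 0.1376 which rounds to 0.14
e^(−rT) = e^(−0.077·0.75) = 0.9439
N(d₁) = N(0.33) = 0.6293;  N(d₂) = N(0.14) = 0.5557
C = 371·0.6293 − 376·0.9439·0.5557 = 233.4703 − 197.2215 = 36.2488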